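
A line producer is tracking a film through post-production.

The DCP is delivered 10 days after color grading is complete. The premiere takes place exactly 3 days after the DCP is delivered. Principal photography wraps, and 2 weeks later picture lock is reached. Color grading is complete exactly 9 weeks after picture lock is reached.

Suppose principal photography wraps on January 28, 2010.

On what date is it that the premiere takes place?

April 28, 2010

Principal photography wraps: Jan 28, 2010.
Picture lock is reached: Jan 28, 2010 + 2 weeks = Feb 11, 2010.
Color grading is complete: Feb 11, 2010 + 9 weeks = Apr 15, 2010.
The DCP is delivered: Apr 15, 2010 + 10 days = Apr 25, 2010.
The premiere takes place: Apr 25, 2010 + 3 days = Apr 28, 2010.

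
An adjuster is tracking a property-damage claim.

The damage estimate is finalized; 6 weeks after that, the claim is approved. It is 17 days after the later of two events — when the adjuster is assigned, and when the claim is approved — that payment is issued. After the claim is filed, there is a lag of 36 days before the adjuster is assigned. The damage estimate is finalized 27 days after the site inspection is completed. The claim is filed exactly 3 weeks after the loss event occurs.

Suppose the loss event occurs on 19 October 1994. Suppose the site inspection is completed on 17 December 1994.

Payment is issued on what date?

The loss event occurs: Oct 19, 1994.
The claim is filed: Oct 19, 1994 + 3 weeks = Nov 9, 1994.
The adjuster is assigned: Nov 9, 1994 + 36 days = Dec 15, 1994.
The site inspection is completed: Dec 17, 1994.
The damage estimate is finalized: Dec 17, 1994 + 27 days = Jan 13, 1995.
The claim is approved: Jan 13, 1995 + 6 weeks = Feb 24, 1995.
Both prerequisites met — the adjuster is assigned (Dec 15, 1994), the claim is approved (Feb 24, 1995); the later is Feb 24, 1995.
Payment is issued: Feb 24, 1995 + 17 days = Mar 13, 1995.

13 March 1995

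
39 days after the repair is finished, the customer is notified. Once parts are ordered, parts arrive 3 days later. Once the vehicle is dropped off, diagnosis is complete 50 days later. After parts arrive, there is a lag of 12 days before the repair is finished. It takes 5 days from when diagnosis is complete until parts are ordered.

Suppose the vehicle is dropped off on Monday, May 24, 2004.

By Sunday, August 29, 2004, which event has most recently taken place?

The repair is finished

The vehicle is dropped off: May 24, 2004.
Diagnosis is complete: May 24, 2004 + 50 days = Jul 13, 2004.
Parts are ordered: Jul 13, 2004 + 5 days = Jul 18, 2004.
Parts arrive: Jul 18, 2004 + 3 days = Jul 21, 2004.
The repair is finished: Jul 21, 2004 + 12 days = Aug 2, 2004.
The customer is notified: Aug 2, 2004 + 39 days = Sep 10, 2004.
Aug 29, 2004 falls between when the repair is finished (Aug 2, 2004) and when the customer is notified (Sep 10, 2004).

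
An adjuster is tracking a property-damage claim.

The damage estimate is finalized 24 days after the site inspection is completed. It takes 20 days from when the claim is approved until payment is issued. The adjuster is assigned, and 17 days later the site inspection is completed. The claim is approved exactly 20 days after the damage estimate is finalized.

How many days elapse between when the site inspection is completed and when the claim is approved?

44 days

Causal path: the site inspection is completed → the damage estimate is finalized → the claim is approved.
Total delay along the path: 24 + 20 = 44 days.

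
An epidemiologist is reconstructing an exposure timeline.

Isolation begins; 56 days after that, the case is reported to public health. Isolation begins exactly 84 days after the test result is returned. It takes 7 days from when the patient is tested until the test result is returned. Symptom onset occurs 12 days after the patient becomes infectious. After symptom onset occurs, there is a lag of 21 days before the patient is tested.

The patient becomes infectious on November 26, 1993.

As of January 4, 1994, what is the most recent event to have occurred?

The patient is tested

The patient becomes infectious: Nov 26, 1993.
Symptom onset occurs: Nov 26, 1993 + 12 days = Dec 8, 1993.
The patient is tested: Dec 8, 1993 + 21 days = Dec 29, 1993.
The test result is returned: Dec 29, 1993 + 7 days = Jan 5, 1994.
Isolation begins: Jan 5, 1994 + 84 days = Mar 30, 1994.
The case is reported to public health: Mar 30, 1994 + 56 days = May 25, 1994.
Jan 4, 1994 falls between when the patient is tested (Dec 29, 1993) and when the test result is returned (Jan 5, 1994).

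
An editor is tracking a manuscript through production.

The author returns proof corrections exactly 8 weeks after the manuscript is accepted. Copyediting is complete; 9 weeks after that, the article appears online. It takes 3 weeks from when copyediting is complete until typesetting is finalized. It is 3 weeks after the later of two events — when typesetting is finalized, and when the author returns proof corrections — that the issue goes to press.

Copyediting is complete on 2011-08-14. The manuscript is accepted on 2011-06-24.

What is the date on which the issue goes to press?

Copyediting is complete: Aug 14, 2011.
Typesetting is finalized: Aug 14, 2011 + 3 weeks = Sep 4, 2011.
The manuscript is accepted: Jun 24, 2011.
The author returns proof corrections: Jun 24, 2011 + 8 weeks = Aug 19, 2011.
Both prerequisites met — typesetting is finalized (Sep 4, 2011), the author returns proof corrections (Aug 19, 2011); the later is Sep 4, 2011.
The issue goes to press: Sep 4, 2011 + 3 weeks = Sep 25, 2011.

2011-09-25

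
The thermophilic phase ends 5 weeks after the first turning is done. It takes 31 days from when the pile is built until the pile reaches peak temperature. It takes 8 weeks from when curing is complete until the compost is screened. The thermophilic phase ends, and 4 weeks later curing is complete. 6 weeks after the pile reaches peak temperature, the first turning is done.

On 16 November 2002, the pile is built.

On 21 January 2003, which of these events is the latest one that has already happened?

The pile reaches peak temperature

The pile is built: Nov 16, 2002.
The pile reaches peak temperature: Nov 16, 2002 + 31 days = Dec 17, 2002.
The first turning is done: Dec 17, 2002 + 6 weeks = Jan 28, 2003.
The thermophilic phase ends: Jan 28, 2003 + 5 weeks = Mar 4, 2003.
Curing is complete: Mar 4, 2003 + 4 weeks = Apr 1, 2003.
The compost is screened: Apr 1, 2003 + 8 weeks = May 27, 2003.
Jan 21, 2003 falls between when the pile reaches peak temperature (Dec 17, 2002) and when the first turning is done (Jan 28, 2003).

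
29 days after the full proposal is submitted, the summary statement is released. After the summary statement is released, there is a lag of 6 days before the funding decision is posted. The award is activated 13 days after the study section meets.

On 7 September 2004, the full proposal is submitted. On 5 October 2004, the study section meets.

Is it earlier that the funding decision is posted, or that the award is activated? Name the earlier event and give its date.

The full proposal is submitted: Sep 7, 2004.
The summary statement is released: Sep 7, 2004 + 29 days = Oct 6, 2004.
The funding decision is posted: Oct 6, 2004 + 6 days = Oct 12, 2004.
The study section meets: Oct 5, 2004.
The award is activated: Oct 5, 2004 + 13 days = Oct 18, 2004.
Comparing: the funding decision is posted on Oct 12, 2004 vs the award is activated on Oct 18, 2004. Earlier: the funding decision is posted.

The funding decision is posted — 12 October 2004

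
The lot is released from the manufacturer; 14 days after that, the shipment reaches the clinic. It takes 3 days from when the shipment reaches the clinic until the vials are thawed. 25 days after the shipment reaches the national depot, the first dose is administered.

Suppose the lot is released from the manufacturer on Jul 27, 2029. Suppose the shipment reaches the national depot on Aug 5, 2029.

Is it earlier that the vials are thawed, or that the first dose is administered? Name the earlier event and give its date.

The lot is released from the manufacturer: Jul 27, 2029.
The shipment reaches the clinic: Jul 27, 2029 + 14 days = Aug 10, 2029.
The vials are thawed: Aug 10, 2029 + 3 days = Aug 13, 2029.
The shipment reaches the national depot: Aug 5, 2029.
The first dose is administered: Aug 5, 2029 + 25 days = Aug 30, 2029.
Comparing: the vials are thawed on Aug 13, 2029 vs the first dose is administered on Aug 30, 2029. Earlier: the vials are thawed.

The vials are thawed — Aug 13, 2029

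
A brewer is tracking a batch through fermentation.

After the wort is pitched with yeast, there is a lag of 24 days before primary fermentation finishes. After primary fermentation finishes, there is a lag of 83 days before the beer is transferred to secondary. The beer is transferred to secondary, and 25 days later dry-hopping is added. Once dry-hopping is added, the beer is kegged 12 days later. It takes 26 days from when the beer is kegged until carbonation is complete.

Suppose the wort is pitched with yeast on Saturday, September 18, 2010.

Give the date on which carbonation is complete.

Monday, March 7, 2011

The wort is pitched with yeast: Sep 18, 2010.
Primary fermentation finishes: Sep 18, 2010 + 24 days = Oct 12, 2010.
The beer is transferred to secondary: Oct 12, 2010 + 83 days = Jan 3, 2011.
Dry-hopping is added: Jan 3, 2011 + 25 days = Jan 28, 2011.
The beer is kegged: Jan 28, 2011 + 12 days = Feb 9, 2011.
Carbonation is complete: Feb 9, 2011 + 26 days = Mar 7, 2011.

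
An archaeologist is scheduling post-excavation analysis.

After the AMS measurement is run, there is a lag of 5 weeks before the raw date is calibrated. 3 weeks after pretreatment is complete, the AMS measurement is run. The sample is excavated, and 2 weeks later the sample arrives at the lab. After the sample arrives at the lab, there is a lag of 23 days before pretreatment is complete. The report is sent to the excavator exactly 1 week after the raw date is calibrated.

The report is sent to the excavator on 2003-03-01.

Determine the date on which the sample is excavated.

The report is sent to the excavator: Mar 1, 2003.
The raw date is calibrated: Mar 1, 2003 − 1 week = Feb 22, 2003.
The AMS measurement is run: Feb 22, 2003 − 5 weeks = Jan 18, 2003.
Pretreatment is complete: Jan 18, 2003 − 3 weeks = Dec 28, 2002.
The sample arrives at the lab: Dec 28, 2002 − 23 days = Dec 5, 2002.
The sample is excavated: Dec 5, 2002 − 2 weeks = Nov 21, 2002.

2002-11-21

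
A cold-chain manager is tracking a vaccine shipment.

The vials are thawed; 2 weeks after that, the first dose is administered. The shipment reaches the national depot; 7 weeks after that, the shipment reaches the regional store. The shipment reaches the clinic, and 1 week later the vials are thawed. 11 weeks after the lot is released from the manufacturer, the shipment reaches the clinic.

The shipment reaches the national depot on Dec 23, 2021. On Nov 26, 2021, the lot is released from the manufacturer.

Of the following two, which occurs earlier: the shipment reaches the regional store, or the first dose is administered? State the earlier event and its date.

The shipment reaches the regional store — Feb 10, 2022

The shipment reaches the national depot: Dec 23, 2021.
The shipment reaches the regional store: Dec 23, 2021 + 7 weeks = Feb 10, 2022.
The lot is released from the manufacturer: Nov 26, 2021.
The shipment reaches the clinic: Nov 26, 2021 + 11 weeks = Feb 11, 2022.
The vials are thawed: Feb 11, 2022 + 1 week = Feb 18, 2022.
The first dose is administered: Feb 18, 2022 + 2 weeks = Mar 4, 2022.
Comparing: the shipment reaches the regional store on Feb 10, 2022 vs the first dose is administered on Mar 4, 2022. Earlier: the shipment reaches the regional store.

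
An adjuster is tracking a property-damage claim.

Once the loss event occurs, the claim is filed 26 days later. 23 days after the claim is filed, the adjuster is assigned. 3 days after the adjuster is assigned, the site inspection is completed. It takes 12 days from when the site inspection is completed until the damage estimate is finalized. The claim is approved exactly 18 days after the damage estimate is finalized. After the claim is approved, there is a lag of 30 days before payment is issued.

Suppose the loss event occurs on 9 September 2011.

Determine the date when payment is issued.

30 December 2011

The loss event occurs: Sep 9, 2011.
The claim is filed: Sep 9, 2011 + 26 days = Oct 5, 2011.
The adjuster is assigned: Oct 5, 2011 + 23 days = Oct 28, 2011.
The site inspection is completed: Oct 28, 2011 + 3 days = Oct 31, 2011.
The damage estimate is finalized: Oct 31, 2011 + 12 days = Nov 12, 2011.
The claim is approved: Nov 12, 2011 + 18 days = Nov 30, 2011.
Payment is issued: Nov 30, 2011 + 30 days = Dec 30, 2011.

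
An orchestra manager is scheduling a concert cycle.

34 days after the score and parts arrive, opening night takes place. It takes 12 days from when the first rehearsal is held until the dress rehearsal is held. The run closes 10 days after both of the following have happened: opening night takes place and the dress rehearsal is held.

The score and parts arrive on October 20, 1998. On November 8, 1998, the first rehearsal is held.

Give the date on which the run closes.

The score and parts arrive: Oct 20, 1998.
Opening night takes place: Oct 20, 1998 + 34 days = Nov 23, 1998.
The first rehearsal is held: Nov 8, 1998.
The dress rehearsal is held: Nov 8, 1998 + 12 days = Nov 20, 1998.
Both prerequisites met — opening night takes place (Nov 23, 1998), the dress rehearsal is held (Nov 20, 1998); the later is Nov 23, 1998.
The run closes: Nov 23, 1998 + 10 days = Dec 3, 1998.

December 3, 1998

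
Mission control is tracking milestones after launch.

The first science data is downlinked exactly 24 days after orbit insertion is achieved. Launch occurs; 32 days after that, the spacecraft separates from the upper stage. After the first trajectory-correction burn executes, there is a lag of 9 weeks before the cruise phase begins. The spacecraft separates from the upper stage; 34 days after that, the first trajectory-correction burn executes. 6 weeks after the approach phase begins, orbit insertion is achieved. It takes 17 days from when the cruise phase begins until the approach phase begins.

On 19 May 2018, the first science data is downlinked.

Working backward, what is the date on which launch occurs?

The first science data is downlinked: May 19, 2018.
Orbit insertion is achieved: May 19, 2018 − 24 days = Apr 25, 2018.
The approach phase begins: Apr 25, 2018 − 6 weeks = Mar 14, 2018.
The cruise phase begins: Mar 14, 2018 − 17 days = Feb 25, 2018.
The first trajectory-correction burn executes: Feb 25, 2018 − 9 weeks = Dec 24, 2017.
The spacecraft separates from the upper stage: Dec 24, 2017 − 34 days = Nov 20, 2017.
Launch occurs: Nov 20, 2017 − 32 days = Oct 19, 2017.

19 October 2017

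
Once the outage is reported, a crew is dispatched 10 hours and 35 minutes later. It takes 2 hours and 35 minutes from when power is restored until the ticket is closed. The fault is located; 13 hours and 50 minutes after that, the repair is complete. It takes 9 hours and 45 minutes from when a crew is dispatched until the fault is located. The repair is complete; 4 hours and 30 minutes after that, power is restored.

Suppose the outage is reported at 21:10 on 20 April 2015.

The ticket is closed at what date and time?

The outage is reported: 21:10 Apr 20, 2015.
A crew is dispatched: 21:10 Apr 20, 2015 + 10h35m = 07:45 Apr 21, 2015.
The fault is located: 07:45 Apr 21, 2015 + 9h45m = 17:30 Apr 21, 2015.
The repair is complete: 17:30 Apr 21, 2015 + 13h50m = 07:20 Apr 22, 2015.
Power is restored: 07:20 Apr 22, 2015 + 4h30m = 11:50 Apr 22, 2015.
The ticket is closed: 11:50 Apr 22, 2015 + 2h35m = 14:25 Apr 22, 2015.

14:25 on 22 April 2015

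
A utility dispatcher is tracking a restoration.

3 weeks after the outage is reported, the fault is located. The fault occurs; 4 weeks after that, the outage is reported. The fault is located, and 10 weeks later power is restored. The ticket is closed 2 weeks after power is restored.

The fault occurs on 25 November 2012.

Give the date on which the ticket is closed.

7 April 2013

The fault occurs: Nov 25, 2012.
The outage is reported: Nov 25, 2012 + 4 weeks = Dec 23, 2012.
The fault is located: Dec 23, 2012 + 3 weeks = Jan 13, 2013.
Power is restored: Jan 13, 2013 + 10 weeks = Mar 24, 2013.
The ticket is closed: Mar 24, 2013 + 2 weeks = Apr 7, 2013.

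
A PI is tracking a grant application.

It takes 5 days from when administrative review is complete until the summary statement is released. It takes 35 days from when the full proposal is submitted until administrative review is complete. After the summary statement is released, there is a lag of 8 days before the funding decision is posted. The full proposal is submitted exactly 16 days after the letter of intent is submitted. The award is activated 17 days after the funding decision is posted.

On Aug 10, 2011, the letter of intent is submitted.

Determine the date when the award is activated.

Oct 30, 2011

The letter of intent is submitted: Aug 10, 2011.
The full proposal is submitted: Aug 10, 2011 + 16 days = Aug 26, 2011.
Administrative review is complete: Aug 26, 2011 + 35 days = Sep 30, 2011.
The summary statement is released: Sep 30, 2011 + 5 days = Oct 5, 2011.
The funding decision is posted: Oct 5, 2011 + 8 days = Oct 13, 2011.
The award is activated: Oct 13, 2011 + 17 days = Oct 30, 2011.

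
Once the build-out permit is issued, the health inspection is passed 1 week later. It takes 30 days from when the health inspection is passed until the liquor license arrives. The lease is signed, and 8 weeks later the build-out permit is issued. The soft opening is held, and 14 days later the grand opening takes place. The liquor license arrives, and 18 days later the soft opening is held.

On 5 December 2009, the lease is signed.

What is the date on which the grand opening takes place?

The lease is signed: Dec 5, 2009.
The build-out permit is issued: Dec 5, 2009 + 8 weeks = Jan 30, 2010.
The health inspection is passed: Jan 30, 2010 + 1 week = Feb 6, 2010.
The liquor license arrives: Feb 6, 2010 + 30 days = Mar 8, 2010.
The soft opening is held: Mar 8, 2010 + 18 days = Mar 26, 2010.
The grand opening takes place: Mar 26, 2010 + 14 days = Apr 9, 2010.

9 April 2010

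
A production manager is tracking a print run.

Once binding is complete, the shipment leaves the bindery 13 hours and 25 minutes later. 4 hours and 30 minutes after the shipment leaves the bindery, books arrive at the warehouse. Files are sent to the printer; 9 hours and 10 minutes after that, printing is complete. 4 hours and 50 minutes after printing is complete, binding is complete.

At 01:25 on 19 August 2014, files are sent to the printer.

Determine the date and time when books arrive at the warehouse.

09:20 on 20 August 2014

Files are sent to the printer: 01:25 Aug 19, 2014.
Printing is complete: 01:25 Aug 19, 2014 + 9h10m = 10:35 Aug 19, 2014.
Binding is complete: 10:35 Aug 19, 2014 + 4h50m = 15:25 Aug 19, 2014.
The shipment leaves the bindery: 15:25 Aug 19, 2014 + 13h25m = 04:50 Aug 20, 2014.
Books arrive at the warehouse: 04:50 Aug 20, 2014 + 4h30m = 09:20 Aug 20, 2014.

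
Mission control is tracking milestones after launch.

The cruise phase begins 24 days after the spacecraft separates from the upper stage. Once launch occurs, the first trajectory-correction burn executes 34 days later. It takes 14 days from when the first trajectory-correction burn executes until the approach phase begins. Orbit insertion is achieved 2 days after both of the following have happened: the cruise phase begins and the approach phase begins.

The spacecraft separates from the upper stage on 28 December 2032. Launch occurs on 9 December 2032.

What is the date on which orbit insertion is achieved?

The spacecraft separates from the upper stage: Dec 28, 2032.
The cruise phase begins: Dec 28, 2032 + 24 days = Jan 21, 2033.
Launch occurs: Dec 9, 2032.
The first trajectory-correction burn executes: Dec 9, 2032 + 34 days = Jan 12, 2033.
The approach phase begins: Jan 12, 2033 + 14 days = Jan 26, 2033.
Both prerequisites met — the cruise phase begins (Jan 21, 2033), the approach phase begins (Jan 26, 2033); the later is Jan 26, 2033.
Orbit insertion is achieved: Jan 26, 2033 + 2 days = Jan 28, 2033.

28 January 2033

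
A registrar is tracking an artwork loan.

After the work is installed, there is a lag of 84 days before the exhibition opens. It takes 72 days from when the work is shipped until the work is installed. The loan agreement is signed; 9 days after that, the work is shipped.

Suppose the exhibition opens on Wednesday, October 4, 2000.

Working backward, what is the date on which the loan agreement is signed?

The exhibition opens: Oct 4, 2000.
The work is installed: Oct 4, 2000 − 84 days = Jul 12, 2000.
The work is shipped: Jul 12, 2000 − 72 days = May 1, 2000.
The loan agreement is signed: May 1, 2000 − 9 days = Apr 22, 2000.

Saturday, April 22, 2000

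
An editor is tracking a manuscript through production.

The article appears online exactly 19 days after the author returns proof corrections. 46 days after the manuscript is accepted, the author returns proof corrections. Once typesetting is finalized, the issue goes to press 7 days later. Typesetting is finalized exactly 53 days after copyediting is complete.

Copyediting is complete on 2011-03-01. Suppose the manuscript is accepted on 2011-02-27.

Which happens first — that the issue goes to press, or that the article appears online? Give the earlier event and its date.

Copyediting is complete: Mar 1, 2011.
Typesetting is finalized: Mar 1, 2011 + 53 days = Apr 23, 2011.
The issue goes to press: Apr 23, 2011 + 7 days = Apr 30, 2011.
The manuscript is accepted: Feb 27, 2011.
The author returns proof corrections: Feb 27, 2011 + 46 days = Apr 14, 2011.
The article appears online: Apr 14, 2011 + 19 days = May 3, 2011.
Comparing: the issue goes to press on Apr 30, 2011 vs the article appears online on May 3, 2011. Earlier: the issue goes to press.

The issue goes to press — 2011-04-30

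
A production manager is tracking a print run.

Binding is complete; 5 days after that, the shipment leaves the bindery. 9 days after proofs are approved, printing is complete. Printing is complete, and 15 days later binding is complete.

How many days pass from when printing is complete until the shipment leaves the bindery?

20 days

Causal path: printing is complete → binding is complete → the shipment leaves the bindery.
Total delay along the path: 15 + 5 = 20 days.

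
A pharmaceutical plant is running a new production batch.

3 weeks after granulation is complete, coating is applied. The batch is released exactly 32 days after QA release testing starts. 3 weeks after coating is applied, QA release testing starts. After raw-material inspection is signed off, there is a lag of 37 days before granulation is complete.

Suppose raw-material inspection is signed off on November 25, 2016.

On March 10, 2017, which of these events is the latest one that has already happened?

Raw-material inspection is signed off: Nov 25, 2016.
Granulation is complete: Nov 25, 2016 + 37 days = Jan 1, 2017.
Coating is applied: Jan 1, 2017 + 3 weeks = Jan 22, 2017.
QA release testing starts: Jan 22, 2017 + 3 weeks = Feb 12, 2017.
The batch is released: Feb 12, 2017 + 32 days = Mar 16, 2017.
Mar 10, 2017 falls between when QA release testing starts (Feb 12, 2017) and when the batch is released (Mar 16, 2017).

QA release testing starts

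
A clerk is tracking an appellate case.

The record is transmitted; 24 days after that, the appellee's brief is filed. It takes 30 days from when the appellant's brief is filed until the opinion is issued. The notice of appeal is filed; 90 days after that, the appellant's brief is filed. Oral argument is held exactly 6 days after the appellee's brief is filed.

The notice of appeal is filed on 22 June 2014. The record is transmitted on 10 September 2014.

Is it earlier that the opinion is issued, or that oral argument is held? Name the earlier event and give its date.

The notice of appeal is filed: Jun 22, 2014.
The appellant's brief is filed: Jun 22, 2014 + 90 days = Sep 20, 2014.
The opinion is issued: Sep 20, 2014 + 30 days = Oct 20, 2014.
The record is transmitted: Sep 10, 2014.
The appellee's brief is filed: Sep 10, 2014 + 24 days = Oct 4, 2014.
Oral argument is held: Oct 4, 2014 + 6 days = Oct 10, 2014.
Comparing: the opinion is issued on Oct 20, 2014 vs oral argument is held on Oct 10, 2014. Earlier: oral argument is held.

Oral argument is held — 10 October 2014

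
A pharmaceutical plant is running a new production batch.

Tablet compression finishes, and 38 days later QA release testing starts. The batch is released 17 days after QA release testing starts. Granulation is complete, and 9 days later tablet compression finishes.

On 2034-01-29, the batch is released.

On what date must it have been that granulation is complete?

The batch is released: Jan 29, 2034.
QA release testing starts: Jan 29, 2034 − 17 days = Jan 12, 2034.
Tablet compression finishes: Jan 12, 2034 − 38 days = Dec 5, 2033.
Granulation is complete: Dec 5, 2033 − 9 days = Nov 26, 2033.

2033-11-26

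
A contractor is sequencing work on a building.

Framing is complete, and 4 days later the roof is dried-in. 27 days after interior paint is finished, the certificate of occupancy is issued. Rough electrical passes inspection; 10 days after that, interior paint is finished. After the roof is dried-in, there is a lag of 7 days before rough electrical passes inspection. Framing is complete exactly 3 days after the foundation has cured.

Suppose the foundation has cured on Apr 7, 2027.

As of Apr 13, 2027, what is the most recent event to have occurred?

Framing is complete

The foundation has cured: Apr 7, 2027.
Framing is complete: Apr 7, 2027 + 3 days = Apr 10, 2027.
The roof is dried-in: Apr 10, 2027 + 4 days = Apr 14, 2027.
Rough electrical passes inspection: Apr 14, 2027 + 7 days = Apr 21, 2027.
Interior paint is finished: Apr 21, 2027 + 10 days = May 1, 2027.
The certificate of occupancy is issued: May 1, 2027 + 27 days = May 28, 2027.
Apr 13, 2027 falls between when framing is complete (Apr 10, 2027) and when the roof is dried-in (Apr 14, 2027).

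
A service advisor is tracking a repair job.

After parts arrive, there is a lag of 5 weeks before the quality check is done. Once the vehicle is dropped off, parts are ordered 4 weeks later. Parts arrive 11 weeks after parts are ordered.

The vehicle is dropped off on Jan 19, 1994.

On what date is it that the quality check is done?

The vehicle is dropped off: Jan 19, 1994.
Parts are ordered: Jan 19, 1994 + 4 weeks = Feb 16, 1994.
Parts arrive: Feb 16, 1994 + 11 weeks = May 4, 1994.
The quality check is done: May 4, 1994 + 5 weeks = Jun 8, 1994.

Jun 8, 1994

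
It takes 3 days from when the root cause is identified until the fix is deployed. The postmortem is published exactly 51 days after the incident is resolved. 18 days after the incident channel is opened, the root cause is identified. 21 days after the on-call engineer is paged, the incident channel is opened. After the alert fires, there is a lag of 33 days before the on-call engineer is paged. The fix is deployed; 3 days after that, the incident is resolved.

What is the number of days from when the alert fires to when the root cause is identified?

72 days

Causal path: the alert fires → the on-call engineer is paged → the incident channel is opened → the root cause is identified.
Total delay along the path: 33 + 21 + 18 = 72 days.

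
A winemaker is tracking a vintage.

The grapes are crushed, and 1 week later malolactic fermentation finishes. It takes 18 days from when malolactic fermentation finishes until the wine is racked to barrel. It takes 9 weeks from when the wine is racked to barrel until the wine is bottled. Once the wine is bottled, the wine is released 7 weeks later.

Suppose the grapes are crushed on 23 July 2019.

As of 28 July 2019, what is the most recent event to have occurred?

The grapes are crushed: Jul 23, 2019.
Malolactic fermentation finishes: Jul 23, 2019 + 1 week = Jul 30, 2019.
The wine is racked to barrel: Jul 30, 2019 + 18 days = Aug 17, 2019.
The wine is bottled: Aug 17, 2019 + 9 weeks = Oct 19, 2019.
The wine is released: Oct 19, 2019 + 7 weeks = Dec 7, 2019.
Jul 28, 2019 falls between when the grapes are crushed (Jul 23, 2019) and when malolactic fermentation finishes (Jul 30, 2019).

The grapes are crushed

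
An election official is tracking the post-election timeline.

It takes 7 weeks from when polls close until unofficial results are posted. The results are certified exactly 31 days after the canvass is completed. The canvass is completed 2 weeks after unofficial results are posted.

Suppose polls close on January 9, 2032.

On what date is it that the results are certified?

Polls close: Jan 9, 2032.
Unofficial results are posted: Jan 9, 2032 + 7 weeks = Feb 27, 2032.
The canvass is completed: Feb 27, 2032 + 2 weeks = Mar 12, 2032.
The results are certified: Mar 12, 2032 + 31 days = Apr 12, 2032.

April 12, 2032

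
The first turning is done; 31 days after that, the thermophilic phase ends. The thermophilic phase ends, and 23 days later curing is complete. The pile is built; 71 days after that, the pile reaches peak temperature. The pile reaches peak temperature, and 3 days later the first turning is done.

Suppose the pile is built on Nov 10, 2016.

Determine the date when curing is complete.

The pile is built: Nov 10, 2016.
The pile reaches peak temperature: Nov 10, 2016 + 71 days = Jan 20, 2017.
The first turning is done: Jan 20, 2017 + 3 days = Jan 23, 2017.
The thermophilic phase ends: Jan 23, 2017 + 31 days = Feb 23, 2017.
Curing is complete: Feb 23, 2017 + 23 days = Mar 18, 2017.

Mar 18, 2017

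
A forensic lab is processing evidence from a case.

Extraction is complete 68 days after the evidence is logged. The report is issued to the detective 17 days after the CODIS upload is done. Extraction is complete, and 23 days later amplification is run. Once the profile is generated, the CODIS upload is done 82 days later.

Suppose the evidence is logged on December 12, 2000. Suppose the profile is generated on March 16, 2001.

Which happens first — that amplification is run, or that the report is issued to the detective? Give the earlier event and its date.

Amplification is run — March 13, 2001

The evidence is logged: Dec 12, 2000.
Extraction is complete: Dec 12, 2000 + 68 days = Feb 18, 2001.
Amplification is run: Feb 18, 2001 + 23 days = Mar 13, 2001.
The profile is generated: Mar 16, 2001.
The CODIS upload is done: Mar 16, 2001 + 82 days = Jun 6, 2001.
The report is issued to the detective: Jun 6, 2001 + 17 days = Jun 23, 2001.
Comparing: amplification is run on Mar 13, 2001 vs the report is issued to the detective on Jun 23, 2001. Earlier: amplification is run.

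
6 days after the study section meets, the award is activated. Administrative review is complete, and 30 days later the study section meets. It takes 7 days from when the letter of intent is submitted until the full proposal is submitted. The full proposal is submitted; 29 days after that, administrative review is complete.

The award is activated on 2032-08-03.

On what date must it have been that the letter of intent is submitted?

2032-05-23

The award is activated: Aug 3, 2032.
The study section meets: Aug 3, 2032 − 6 days = Jul 28, 2032.
Administrative review is complete: Jul 28, 2032 − 30 days = Jun 28, 2032.
The full proposal is submitted: Jun 28, 2032 − 29 days = May 30, 2032.
The letter of intent is submitted: May 30, 2032 − 7 days = May 23, 2032.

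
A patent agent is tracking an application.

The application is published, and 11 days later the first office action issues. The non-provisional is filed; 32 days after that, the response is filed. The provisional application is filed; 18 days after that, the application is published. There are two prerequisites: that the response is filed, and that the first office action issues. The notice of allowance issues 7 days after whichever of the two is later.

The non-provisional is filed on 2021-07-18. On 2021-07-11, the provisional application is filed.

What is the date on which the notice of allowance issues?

The non-provisional is filed: Jul 18, 2021.
The response is filed: Jul 18, 2021 + 32 days = Aug 19, 2021.
The provisional application is filed: Jul 11, 2021.
The application is published: Jul 11, 2021 + 18 days = Jul 29, 2021.
The first office action issues: Jul 29, 2021 + 11 days = Aug 9, 2021.
Both prerequisites met — the response is filed (Aug 19, 2021), the first office action issues (Aug 9, 2021); the later is Aug 19, 2021.
The notice of allowance issues: Aug 19, 2021 + 7 days = Aug 26, 2021.

2021-08-26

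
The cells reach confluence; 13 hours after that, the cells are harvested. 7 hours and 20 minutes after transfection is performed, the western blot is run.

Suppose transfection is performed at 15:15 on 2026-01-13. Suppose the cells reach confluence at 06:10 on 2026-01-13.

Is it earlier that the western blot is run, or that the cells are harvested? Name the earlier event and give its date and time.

The cells are harvested — 19:10 on 2026-01-13

Transfection is performed: 15:15 Jan 13, 2026.
The western blot is run: 15:15 Jan 13, 2026 + 7h20m = 22:35 Jan 13, 2026.
The cells reach confluence: 06:10 Jan 13, 2026.
The cells are harvested: 06:10 Jan 13, 2026 + 13h = 19:10 Jan 13, 2026.
Comparing: the western blot is run at 22:35 Jan 13, 2026 vs the cells are harvested at 19:10 Jan 13, 2026. Earlier: the cells are harvested.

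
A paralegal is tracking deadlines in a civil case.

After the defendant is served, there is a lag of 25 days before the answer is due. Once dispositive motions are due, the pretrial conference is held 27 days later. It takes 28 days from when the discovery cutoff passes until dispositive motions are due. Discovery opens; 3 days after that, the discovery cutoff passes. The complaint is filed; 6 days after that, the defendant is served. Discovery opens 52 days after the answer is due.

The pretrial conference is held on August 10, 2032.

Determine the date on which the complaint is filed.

The pretrial conference is held: Aug 10, 2032.
Dispositive motions are due: Aug 10, 2032 − 27 days = Jul 14, 2032.
The discovery cutoff passes: Jul 14, 2032 − 28 days = Jun 16, 2032.
Discovery opens: Jun 16, 2032 − 3 days = Jun 13, 2032.
The answer is due: Jun 13, 2032 − 52 days = Apr 22, 2032.
The defendant is served: Apr 22, 2032 − 25 days = Mar 28, 2032.
The complaint is filed: Mar 28, 2032 − 6 days = Mar 22, 2032.

March 22, 2032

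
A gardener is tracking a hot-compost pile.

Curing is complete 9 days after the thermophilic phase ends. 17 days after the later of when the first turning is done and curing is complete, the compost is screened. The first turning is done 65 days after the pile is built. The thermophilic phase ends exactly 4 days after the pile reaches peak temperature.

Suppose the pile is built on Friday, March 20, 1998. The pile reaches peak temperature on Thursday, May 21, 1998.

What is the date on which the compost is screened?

Saturday, June 20, 1998

The pile is built: Mar 20, 1998.
The first turning is done: Mar 20, 1998 + 65 days = May 24, 1998.
The pile reaches peak temperature: May 21, 1998.
The thermophilic phase ends: May 21, 1998 + 4 days = May 25, 1998.
Curing is complete: May 25, 1998 + 9 days = Jun 3, 1998.
Both prerequisites met — the first turning is done (May 24, 1998), curing is complete (Jun 3, 1998); the later is Jun 3, 1998.
The compost is screened: Jun 3, 1998 + 17 days = Jun 20, 1998.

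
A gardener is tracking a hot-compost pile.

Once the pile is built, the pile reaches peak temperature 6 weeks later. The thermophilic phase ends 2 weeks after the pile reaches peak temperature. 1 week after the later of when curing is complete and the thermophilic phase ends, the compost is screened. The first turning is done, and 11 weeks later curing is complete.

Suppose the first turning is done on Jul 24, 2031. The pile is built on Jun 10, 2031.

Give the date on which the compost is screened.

Oct 16, 2031

The first turning is done: Jul 24, 2031.
Curing is complete: Jul 24, 2031 + 11 weeks = Oct 9, 2031.
The pile is built: Jun 10, 2031.
The pile reaches peak temperature: Jun 10, 2031 + 6 weeks = Jul 22, 2031.
The thermophilic phase ends: Jul 22, 2031 + 2 weeks = Aug 5, 2031.
Both prerequisites met — curing is complete (Oct 9, 2031), the thermophilic phase ends (Aug 5, 2031); the later is Oct 9, 2031.
The compost is screened: Oct 9, 2031 + 1 week = Oct 16, 2031.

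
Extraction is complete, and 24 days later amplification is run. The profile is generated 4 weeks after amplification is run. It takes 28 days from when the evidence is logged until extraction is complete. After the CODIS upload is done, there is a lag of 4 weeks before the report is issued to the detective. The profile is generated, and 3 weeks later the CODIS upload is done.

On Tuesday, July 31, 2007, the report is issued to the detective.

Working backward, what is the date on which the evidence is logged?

Saturday, March 24, 2007

The report is issued to the detective: Jul 31, 2007.
The CODIS upload is done: Jul 31, 2007 − 4 weeks = Jul 3, 2007.
The profile is generated: Jul 3, 2007 − 3 weeks = Jun 12, 2007.
Amplification is run: Jun 12, 2007 − 4 weeks = May 15, 2007.
Extraction is complete: May 15, 2007 − 24 days = Apr 21, 2007.
The evidence is logged: Apr 21, 2007 − 28 days = Mar 24, 2007.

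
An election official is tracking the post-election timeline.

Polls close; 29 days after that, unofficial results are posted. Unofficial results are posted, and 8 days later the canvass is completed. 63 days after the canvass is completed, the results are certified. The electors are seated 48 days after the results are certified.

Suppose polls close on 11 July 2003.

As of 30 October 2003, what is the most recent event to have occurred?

The results are certified

Polls close: Jul 11, 2003.
Unofficial results are posted: Jul 11, 2003 + 29 days = Aug 9, 2003.
The canvass is completed: Aug 9, 2003 + 8 days = Aug 17, 2003.
The results are certified: Aug 17, 2003 + 63 days = Oct 19, 2003.
The electors are seated: Oct 19, 2003 + 48 days = Dec 6, 2003.
Oct 30, 2003 falls between when the results are certified (Oct 19, 2003) and when the electors are seated (Dec 6, 2003).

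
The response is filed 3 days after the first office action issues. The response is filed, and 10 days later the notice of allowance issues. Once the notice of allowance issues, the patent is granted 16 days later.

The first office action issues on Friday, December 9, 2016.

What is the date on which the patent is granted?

Saturday, January 7, 2017

The first office action issues: Dec 9, 2016.
The response is filed: Dec 9, 2016 + 3 days = Dec 12, 2016.
The notice of allowance issues: Dec 12, 2016 + 10 days = Dec 22, 2016.
The patent is granted: Dec 22, 2016 + 16 days = Jan 7, 2017.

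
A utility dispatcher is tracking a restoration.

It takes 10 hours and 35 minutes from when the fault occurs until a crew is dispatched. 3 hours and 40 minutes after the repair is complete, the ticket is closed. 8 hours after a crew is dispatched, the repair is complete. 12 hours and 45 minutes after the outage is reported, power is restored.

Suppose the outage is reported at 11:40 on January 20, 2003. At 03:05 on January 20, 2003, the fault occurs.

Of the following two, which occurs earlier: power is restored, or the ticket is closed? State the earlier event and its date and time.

The outage is reported: 11:40 Jan 20, 2003.
Power is restored: 11:40 Jan 20, 2003 + 12h45m = 00:25 Jan 21, 2003.
The fault occurs: 03:05 Jan 20, 2003.
A crew is dispatched: 03:05 Jan 20, 2003 + 10h35m = 13:40 Jan 20, 2003.
The repair is complete: 13:40 Jan 20, 2003 + 8h = 21:40 Jan 20, 2003.
The ticket is closed: 21:40 Jan 20, 2003 + 3h40m = 01:20 Jan 21, 2003.
Comparing: power is restored at 00:25 Jan 21, 2003 vs the ticket is closed at 01:20 Jan 21, 2003. Earlier: power is restored.

Power is restored — 00:25 on January 21, 2003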